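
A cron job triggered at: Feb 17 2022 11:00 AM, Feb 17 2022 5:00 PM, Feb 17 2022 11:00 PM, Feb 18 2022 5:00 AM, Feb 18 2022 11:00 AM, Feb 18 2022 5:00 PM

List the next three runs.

Spacing: 6, 6, 6, 6, 6 h — constant 6 h.
Feb 18 2022 5:00 PM + 6 h = Feb 18 2022 11:00 PM.
Feb 18 2022 11:00 PM + 6 h = Feb 19 2022 5:00 AM.
Feb 19 2022 5:00 AM + 6 h = Feb 19 2022 11:00 AM.

Feb 18 2022 11:00 PM, Feb 19 2022 5:00 AM, Feb 19 2022 11:00 AM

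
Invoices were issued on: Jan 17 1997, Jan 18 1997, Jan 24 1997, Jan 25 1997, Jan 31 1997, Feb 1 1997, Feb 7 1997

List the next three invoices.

Gaps: 1, 6, 1, 6, 1, 6 days — not constant, but cyclic with period 2.
The events fall on every Friday and Saturday.
Next Saturday: Feb 8 1997.
The following Friday is Feb 14 1997.
The following Saturday is Feb 15 1997.

Feb 8 1997, Feb 14 1997, Feb 15 1997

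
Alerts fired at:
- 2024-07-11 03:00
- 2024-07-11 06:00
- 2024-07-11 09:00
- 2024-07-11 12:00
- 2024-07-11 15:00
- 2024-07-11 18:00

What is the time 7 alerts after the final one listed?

2024-07-12 15:00

Gaps: 3, 3, 3, 3, 3 hours — each event is 3 hours after the previous one.
2024-07-11 18:00 + 3 h = 2024-07-11 21:00.
2024-07-11 21:00 + 3 h = 2024-07-12 00:00.
2024-07-12 00:00 + 3 h = 2024-07-12 03:00.
2024-07-12 03:00 + 3 h = 2024-07-12 06:00.
2024-07-12 06:00 + 3 h = 2024-07-12 09:00.
2024-07-12 09:00 + 3 h = 2024-07-12 12:00.
2024-07-12 12:00 + 3 h = 2024-07-12 15:00.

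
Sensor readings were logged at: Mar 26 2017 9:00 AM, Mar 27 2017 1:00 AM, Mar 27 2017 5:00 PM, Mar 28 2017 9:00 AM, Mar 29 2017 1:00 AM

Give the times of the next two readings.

Gaps: 16, 16, 16, 16 hours — each event is 16 hours after the previous one.
Mar 29 2017 1:00 AM + 16 h = Mar 29 2017 5:00 PM.
Mar 29 2017 5:00 PM + 16 h = Mar 30 2017 9:00 AM.

Mar 29 2017 5:00 PM, Mar 30 2017 9:00 AM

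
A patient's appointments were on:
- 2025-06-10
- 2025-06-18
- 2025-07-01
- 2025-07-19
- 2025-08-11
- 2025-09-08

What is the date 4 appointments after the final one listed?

2026-02-17

Gaps: 8, 13, 18, 23, 28 days — each gap is 5 larger than the previous one.
Next gap: 33 days. 2025-09-08 + 33 days = 2025-10-11.
Next gap: 38 days. 2025-10-11 + 38 days = 2025-11-18.
Next gap: 43 days. 2025-11-18 + 43 days = 2025-12-31.
Next gap: 48 days. 2025-12-31 + 48 days = 2026-02-17.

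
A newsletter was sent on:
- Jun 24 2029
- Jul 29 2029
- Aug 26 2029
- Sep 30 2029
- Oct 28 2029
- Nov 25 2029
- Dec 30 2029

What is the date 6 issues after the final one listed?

Jun 30 2030

All Sundays; the gaps (35, 28, 35, 28, 28, 35) vary with month length.
This is the last Sunday of each month.
Last Sunday of January 2030: Jan 27 2030.
Last Sunday of February 2030: Feb 24 2030.
Last Sunday of March 2030: Mar 31 2030.
April 2030 ends with Sunday Apr 28 2030.
Last Sunday of May 2030: May 26 2030.
Last Sunday of June 2030: Jun 30 2030.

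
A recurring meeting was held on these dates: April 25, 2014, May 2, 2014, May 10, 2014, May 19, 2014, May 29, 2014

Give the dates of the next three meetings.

June 9, 2014; June 21, 2014; July 4, 2014

The spacing grows by 1 each time: 7, 8, 9, 10 days.
Next gap: 11 days. May 29, 2014 + 11 days = June 9, 2014.
Next gap: 12 days. June 9, 2014 + 12 days = June 21, 2014.
Next gap: 13 days. June 21, 2014 + 13 days = July 4, 2014.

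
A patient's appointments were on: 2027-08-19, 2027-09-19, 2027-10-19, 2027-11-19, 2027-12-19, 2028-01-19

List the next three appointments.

2028-02-19, 2028-03-19, 2028-04-19

Gaps: 31, 30, 31, 30, 31 days — not constant. Every event is on the 19th of the month.
Pattern: the 19th of each month.
Next: February 2028 → 2028-02-19.
Next: March 2028 → 2028-03-19.
Next: April 2028 → 2028-04-19.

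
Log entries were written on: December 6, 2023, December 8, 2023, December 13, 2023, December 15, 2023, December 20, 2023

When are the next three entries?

Gaps: 2, 5, 2, 5 days — not constant, but cyclic with period 2.
The events fall on every Wednesday and Friday.
Next Friday: December 22, 2023.
Next Wednesday: December 27, 2023.
The following Friday is December 29, 2023.

December 22, 2023; December 27, 2023; December 29, 2023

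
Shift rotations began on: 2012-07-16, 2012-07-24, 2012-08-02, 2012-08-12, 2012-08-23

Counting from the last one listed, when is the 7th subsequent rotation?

The spacing grows by 1 each time: 8, 9, 10, 11 days.
Next gap: 12 days. 2012-08-23 + 12 days = 2012-09-04.
Next gap: 13 days. 2012-09-04 + 13 days = 2012-09-17.
Next gap: 14 days. 2012-09-17 + 14 days = 2012-10-01.
Next gap: 15 days. 2012-10-01 + 15 days = 2012-10-16.
Next gap: 16 days. 2012-10-16 + 16 days = 2012-11-01.
Next gap: 17 days. 2012-11-01 + 17 days = 2012-11-18.
Next gap: 18 days. 2012-11-18 + 18 days = 2012-12-06.

2012-12-06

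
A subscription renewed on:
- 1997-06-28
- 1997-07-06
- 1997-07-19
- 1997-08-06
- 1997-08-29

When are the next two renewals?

The spacing grows by 5 each time: 8, 13, 18, 23 days.
Next gap: 28 days. 1997-08-29 + 28 days = 1997-09-26.
Next gap: 33 days. 1997-09-26 + 33 days = 1997-10-29.

1997-09-26, 1997-10-29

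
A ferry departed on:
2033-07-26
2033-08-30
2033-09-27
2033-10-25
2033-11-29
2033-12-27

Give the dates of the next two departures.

2034-01-31, 2034-02-28

Every date is a Tuesday; gaps 35, 28, 28, 35, 28 days.
Each is the last Tuesday of its month (at least one falls on the 29th or later, ruling out '4th Tuesday').
January 2034 ends with Tuesday 2034-01-31.
Last Tuesday of February 2034: 2034-02-28.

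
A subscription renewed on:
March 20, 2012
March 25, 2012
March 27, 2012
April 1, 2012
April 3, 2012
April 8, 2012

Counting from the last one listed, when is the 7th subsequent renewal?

May 1, 2012

Gaps: 5, 2, 5, 2, 5 days — not constant, but cyclic with period 2.
The events fall on every Tuesday and Sunday.
The following Tuesday is April 10, 2012.
Next Sunday: April 15, 2012.
The following Tuesday is April 17, 2012.
The following Sunday is April 22, 2012.
Next Tuesday: April 24, 2012.
Next Sunday: April 29, 2012.
Next Tuesday: May 1, 2012.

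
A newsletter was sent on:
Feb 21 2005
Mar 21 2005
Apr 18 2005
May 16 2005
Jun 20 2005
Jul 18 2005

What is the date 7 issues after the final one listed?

Feb 20 2006

All dates are Mondays, 28, 28, 28, 35, 28 days apart.
Specifically, the 3rd Monday of each month.
3rd Monday of August 2005: Aug 15 2005.
3rd Monday of September 2005: Sep 19 2005.
3rd Monday of October 2005: Oct 17 2005.
3rd Monday of November 2005: Nov 21 2005.
December 2005 — 3rd Monday is Dec 19 2005.
January 2006 — 3rd Monday is Jan 16 2006.
February 2006 — 3rd Monday is Feb 20 2006.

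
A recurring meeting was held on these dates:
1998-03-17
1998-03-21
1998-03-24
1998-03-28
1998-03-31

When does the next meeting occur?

1998-04-04

Every event lands on a Tuesday or Saturday (gaps cycle 4, 3, 4, 3).
So the schedule is: every Tuesday and Saturday.
Next Saturday: 1998-04-04.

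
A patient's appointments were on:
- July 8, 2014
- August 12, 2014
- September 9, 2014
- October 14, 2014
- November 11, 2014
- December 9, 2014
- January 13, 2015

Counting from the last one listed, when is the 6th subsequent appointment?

July 14, 2015

These are Tuesdays at 28- or 35-day spacing (35, 28, 35, 28, 28, 35).
The pattern: 2nd Tuesday of the month.
February 2015 — 2nd Tuesday is February 10, 2015.
2nd Tuesday of March 2015: March 10, 2015.
2nd Tuesday of April 2015: April 14, 2015.
2nd Tuesday of May 2015: May 12, 2015.
2nd Tuesday of June 2015: June 9, 2015.
2nd Tuesday of July 2015: July 14, 2015.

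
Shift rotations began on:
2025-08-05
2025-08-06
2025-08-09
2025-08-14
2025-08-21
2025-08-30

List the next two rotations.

2025-09-10, 2025-09-23

Intervals are 1, 3, 5, 7, 9 days — an arithmetic progression with common difference 2.
Next gap: 11 days. 2025-08-30 + 11 days = 2025-09-10.
Next gap: 13 days. 2025-09-10 + 13 days = 2025-09-23.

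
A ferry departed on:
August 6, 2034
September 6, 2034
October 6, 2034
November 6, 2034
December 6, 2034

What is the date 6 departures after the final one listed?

June 6, 2035

Gaps: 31, 30, 31, 30 days — not constant. Every event is on the 6th of the month.
Pattern: the 6th of each month.
Next: January 2035 → January 6, 2035.
February 2035: February 6, 2035.
March 2035: March 6, 2035.
Next: April 2035 → April 6, 2035.
May 2035: May 6, 2035.
June 2035: June 6, 2035.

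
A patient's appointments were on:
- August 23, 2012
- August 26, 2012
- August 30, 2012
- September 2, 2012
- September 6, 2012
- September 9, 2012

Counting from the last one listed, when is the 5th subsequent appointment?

September 27, 2012

The gap pattern 3, 4, 3, 4, 3 repeats every 2 events.
These are the Thursdays and Sundays of each week.
The following Thursday is September 13, 2012.
Next Sunday: September 16, 2012.
The following Thursday is September 20, 2012.
Next Sunday: September 23, 2012.
Next Thursday: September 27, 2012.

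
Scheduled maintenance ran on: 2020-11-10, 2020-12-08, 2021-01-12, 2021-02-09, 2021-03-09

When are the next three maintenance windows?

These are Tuesdays at 28- or 35-day spacing (28, 35, 28, 28).
The pattern: 2nd Tuesday of the month.
2nd Tuesday of April 2021: 2021-04-13.
2nd Tuesday of May 2021: 2021-05-11.
June 2021 — 2nd Tuesday is 2021-06-08.

2021-04-13, 2021-05-11, 2021-06-08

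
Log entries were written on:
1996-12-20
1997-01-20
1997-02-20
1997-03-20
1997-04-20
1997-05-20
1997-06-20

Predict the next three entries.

1997-07-20, 1997-08-20, 1997-09-20

The day-of-month is always 20 (31, 31, 28, 31, 30, 31 days between events).
So this recurs on the 20th of each month.
Next: July 1997 → 1997-07-20.
Next: August 1997 → 1997-08-20.
Next: September 1997 → 1997-09-20.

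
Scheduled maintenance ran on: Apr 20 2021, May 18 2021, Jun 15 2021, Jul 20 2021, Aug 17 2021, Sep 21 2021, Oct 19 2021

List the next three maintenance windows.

Nov 16 2021, Dec 21 2021, Jan 18 2022

Gaps: 28, 28, 35, 28, 35, 28 days — a mix of 28 and 35. Every date is a Tuesday.
Each is the 3rd Tuesday of its month.
3rd Tuesday of November 2021: Nov 16 2021.
3rd Tuesday of December 2021: Dec 21 2021.
3rd Tuesday of January 2022: Jan 18 2022.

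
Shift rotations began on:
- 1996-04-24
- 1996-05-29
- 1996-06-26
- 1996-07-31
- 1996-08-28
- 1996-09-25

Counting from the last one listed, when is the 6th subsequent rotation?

1997-03-26

These are Wednesdays with 35, 28, 35, 28, 28-day gaps.
Each is the final Wednesday of its month — 1996-05-29 is past the 28th, so '4th Wednesday' doesn't fit.
October 1996 ends with Wednesday 1996-10-30.
Last Wednesday of November 1996: 1996-11-27.
December 1996 ends with Wednesday 1996-12-25.
January 1997 ends with Wednesday 1997-01-29.
Last Wednesday of February 1997: 1997-02-26.
Last Wednesday of March 1997: 1997-03-26.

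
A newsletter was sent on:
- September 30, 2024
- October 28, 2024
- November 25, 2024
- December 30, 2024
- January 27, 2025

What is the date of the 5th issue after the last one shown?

June 30, 2025

All Mondays; the gaps (28, 28, 35, 28) vary with month length.
This is the last Monday of each month.
Last Monday of February 2025: February 24, 2025.
Last Monday of March 2025: March 31, 2025.
Last Monday of April 2025: April 28, 2025.
Last Monday of May 2025: May 26, 2025.
June 2025 ends with Monday June 30, 2025.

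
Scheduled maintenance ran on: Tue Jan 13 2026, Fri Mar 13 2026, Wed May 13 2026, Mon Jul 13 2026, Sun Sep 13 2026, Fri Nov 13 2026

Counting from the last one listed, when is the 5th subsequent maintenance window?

Gaps: 59, 61, 61, 62, 61 days — not constant. Every event is on the 13th of the month.
Pattern: the 13th of every 2 months.
Next: January 2027 → Wed Jan 13 2027.
March 2027: Sat Mar 13 2027.
Next: May 2027 → Thu May 13 2027.
July 2027: Tue Jul 13 2027.
September 2027: Mon Sep 13 2027.

Mon Sep 13 2027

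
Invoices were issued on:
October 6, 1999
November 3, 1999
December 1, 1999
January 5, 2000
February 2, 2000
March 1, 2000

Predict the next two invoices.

April 5, 2000; May 3, 2000

Gaps: 28, 28, 35, 28, 28 days — a mix of 28 and 35. Every date is a Wednesday.
Each is the 1st Wednesday of its month.
April 2000 — 1st Wednesday is April 5, 2000.
1st Wednesday of May 2000: May 3, 2000.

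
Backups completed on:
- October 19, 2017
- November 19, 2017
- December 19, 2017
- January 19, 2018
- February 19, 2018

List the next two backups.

March 19, 2018; April 19, 2018

Gaps: 31, 30, 31, 31 days — not constant. Every event is on the 19th of the month.
Pattern: the 19th of each month.
March 2018: March 19, 2018.
April 2018: April 19, 2018.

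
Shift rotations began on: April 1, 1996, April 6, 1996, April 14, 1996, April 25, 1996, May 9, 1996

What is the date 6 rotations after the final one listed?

October 3, 1996

Intervals are 5, 8, 11, 14 days — an arithmetic progression with common difference 3.
Next gap: 17 days. May 9, 1996 + 17 days = May 26, 1996.
Next gap: 20 days. May 26, 1996 + 20 days = June 15, 1996.
Next gap: 23 days. June 15, 1996 + 23 days = July 8, 1996.
Next gap: 26 days. July 8, 1996 + 26 days = August 3, 1996.
Next gap: 29 days. August 3, 1996 + 29 days = September 1, 1996.
Next gap: 32 days. September 1, 1996 + 32 days = October 3, 1996.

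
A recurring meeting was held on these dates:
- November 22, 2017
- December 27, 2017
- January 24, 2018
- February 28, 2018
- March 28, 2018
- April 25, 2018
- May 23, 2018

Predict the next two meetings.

June 27, 2018; July 25, 2018

All dates are Wednesdays, 35, 28, 35, 28, 28, 28 days apart.
Specifically, the 4th Wednesday of each month.
June 2018 — 4th Wednesday is June 27, 2018.
4th Wednesday of July 2018: July 25, 2018.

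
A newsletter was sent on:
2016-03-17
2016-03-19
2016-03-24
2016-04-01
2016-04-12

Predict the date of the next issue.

2016-04-26

The spacing grows by 3 each time: 2, 5, 8, 11 days.
Next gap: 14 days. 2016-04-12 + 14 days = 2016-04-26.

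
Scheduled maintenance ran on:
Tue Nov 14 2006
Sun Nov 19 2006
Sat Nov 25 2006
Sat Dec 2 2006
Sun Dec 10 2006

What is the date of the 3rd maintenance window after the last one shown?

Tue Jan 9 2007

Gaps: 5, 6, 7, 8 days — each gap is 1 larger than the previous one.
Next gap: 9 days. Sun Dec 10 2006 + 9 days = Tue Dec 19 2006.
Next gap: 10 days. Tue Dec 19 2006 + 10 days = Fri Dec 29 2006.
Next gap: 11 days. Fri Dec 29 2006 + 11 days = Tue Jan 9 2007.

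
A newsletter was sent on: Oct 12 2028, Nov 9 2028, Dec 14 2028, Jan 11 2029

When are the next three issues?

All dates are Thursdays, 28, 35, 28 days apart.
Specifically, the 2nd Thursday of each month.
February 2029 — 2nd Thursday is Feb 8 2029.
March 2029 — 2nd Thursday is Mar 8 2029.
2nd Thursday of April 2029: Apr 12 2029.

Feb 8 2029, Mar 8 2029, Apr 12 2029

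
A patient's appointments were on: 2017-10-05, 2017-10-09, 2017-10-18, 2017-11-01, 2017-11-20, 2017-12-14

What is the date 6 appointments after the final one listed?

2018-08-20

Gaps: 4, 9, 14, 19, 24 days — each gap is 5 larger than the previous one.
Next gap: 29 days. 2017-12-14 + 29 days = 2018-01-12.
Next gap: 34 days. 2018-01-12 + 34 days = 2018-02-15.
Next gap: 39 days. 2018-02-15 + 39 days = 2018-03-26.
Next gap: 44 days. 2018-03-26 + 44 days = 2018-05-09.
Next gap: 49 days. 2018-05-09 + 49 days = 2018-06-27.
Next gap: 54 days. 2018-06-27 + 54 days = 2018-08-20.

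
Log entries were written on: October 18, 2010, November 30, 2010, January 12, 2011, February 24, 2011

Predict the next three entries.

April 8, 2011; May 21, 2011; July 3, 2011

Every event comes 43 days after the last (43, 43, 43).
February 24, 2011 + 43 days = April 8, 2011.
April 8, 2011 + 43 days = May 21, 2011.
May 21, 2011 + 43 days = July 3, 2011.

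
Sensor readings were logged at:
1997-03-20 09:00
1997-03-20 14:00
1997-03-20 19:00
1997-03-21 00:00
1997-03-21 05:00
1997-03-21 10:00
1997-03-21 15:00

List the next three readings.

Spacing: 5, 5, 5, 5, 5, 5 h — constant 5 h.
1997-03-21 15:00 + 5 h = 1997-03-21 20:00.
1997-03-21 20:00 + 5 h = 1997-03-22 01:00.
1997-03-22 01:00 + 5 h = 1997-03-22 06:00.

1997-03-21 20:00, 1997-03-22 01:00, 1997-03-22 06:00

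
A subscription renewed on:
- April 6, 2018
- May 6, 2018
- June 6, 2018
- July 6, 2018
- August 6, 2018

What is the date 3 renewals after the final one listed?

November 6, 2018

The day-of-month is always 6 (30, 31, 30, 31 days between events).
So this recurs on the 6th of each month.
Next: September 2018 → September 6, 2018.
October 2018: October 6, 2018.
Next: November 2018 → November 6, 2018.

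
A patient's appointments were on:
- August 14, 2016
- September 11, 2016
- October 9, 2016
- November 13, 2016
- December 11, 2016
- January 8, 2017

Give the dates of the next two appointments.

All dates are Sundays, 28, 28, 35, 28, 28 days apart.
Specifically, the 2nd Sunday of each month.
2nd Sunday of February 2017: February 12, 2017.
March 2017 — 2nd Sunday is March 12, 2017.

February 12, 2017; March 12, 2017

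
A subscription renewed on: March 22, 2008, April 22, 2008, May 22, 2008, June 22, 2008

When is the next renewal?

Gaps: 31, 30, 31 days — not constant. Every event is on the 22nd of the month.
Pattern: the 22nd of each month.
July 2008: July 22, 2008.

July 22, 2008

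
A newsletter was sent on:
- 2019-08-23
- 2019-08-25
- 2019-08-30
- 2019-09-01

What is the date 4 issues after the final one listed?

Every event lands on a Friday or Sunday (gaps cycle 2, 5, 2).
So the schedule is: every Friday and Sunday.
The following Friday is 2019-09-06.
The following Sunday is 2019-09-08.
Next Friday: 2019-09-13.
Next Sunday: 2019-09-15.

2019-09-15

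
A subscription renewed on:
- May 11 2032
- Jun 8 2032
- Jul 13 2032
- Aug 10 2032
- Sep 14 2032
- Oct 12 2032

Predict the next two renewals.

Nov 9 2032, Dec 14 2032

All dates are Tuesdays, 28, 35, 28, 35, 28 days apart.
Specifically, the 2nd Tuesday of each month.
November 2032 — 2nd Tuesday is Nov 9 2032.
2nd Tuesday of December 2032: Dec 14 2032.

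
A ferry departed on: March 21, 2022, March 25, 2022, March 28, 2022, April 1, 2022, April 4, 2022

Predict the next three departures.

Gaps: 4, 3, 4, 3 days — not constant, but cyclic with period 2.
The events fall on every Monday and Friday.
The following Friday is April 8, 2022.
Next Monday: April 11, 2022.
Next Friday: April 15, 2022.

April 8, 2022; April 11, 2022; April 15, 2022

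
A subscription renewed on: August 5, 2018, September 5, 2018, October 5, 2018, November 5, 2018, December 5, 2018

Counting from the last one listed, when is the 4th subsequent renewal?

April 5, 2019

Gaps: 31, 30, 31, 30 days — not constant. Every event is on the 5th of the month.
Pattern: the 5th of each month.
Next: January 2019 → January 5, 2019.
Next: February 2019 → February 5, 2019.
March 2019: March 5, 2019.
April 2019: April 5, 2019.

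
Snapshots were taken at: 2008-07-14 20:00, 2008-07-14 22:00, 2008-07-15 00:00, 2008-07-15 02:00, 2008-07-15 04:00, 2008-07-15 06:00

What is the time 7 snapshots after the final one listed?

The interval is a steady 2 hours (2, 2, 2, 2, 2).
2008-07-15 06:00 + 2 h = 2008-07-15 08:00.
2008-07-15 08:00 + 2 h = 2008-07-15 10:00.
2008-07-15 10:00 + 2 h = 2008-07-15 12:00.
2008-07-15 12:00 + 2 h = 2008-07-15 14:00.
2008-07-15 14:00 + 2 h = 2008-07-15 16:00.
2008-07-15 16:00 + 2 h = 2008-07-15 18:00.
2008-07-15 18:00 + 2 h = 2008-07-15 20:00.

2008-07-15 20:00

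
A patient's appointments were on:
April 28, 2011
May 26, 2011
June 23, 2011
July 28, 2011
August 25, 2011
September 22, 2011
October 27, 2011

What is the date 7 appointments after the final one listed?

Gaps: 28, 28, 35, 28, 28, 35 days — a mix of 28 and 35. Every date is a Thursday.
Each is the 4th Thursday of its month.
November 2011 — 4th Thursday is November 24, 2011.
4th Thursday of December 2011: December 22, 2011.
4th Thursday of January 2012: January 26, 2012.
4th Thursday of February 2012: February 23, 2012.
March 2012 — 4th Thursday is March 22, 2012.
April 2012 — 4th Thursday is April 26, 2012.
4th Thursday of May 2012: May 24, 2012.

May 24, 2012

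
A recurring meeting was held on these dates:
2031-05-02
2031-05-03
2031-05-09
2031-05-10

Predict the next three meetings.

Every event lands on a Friday or Saturday (gaps cycle 1, 6, 1).
So the schedule is: every Friday and Saturday.
The following Friday is 2031-05-16.
Next Saturday: 2031-05-17.
The following Friday is 2031-05-23.

2031-05-16, 2031-05-17, 2031-05-23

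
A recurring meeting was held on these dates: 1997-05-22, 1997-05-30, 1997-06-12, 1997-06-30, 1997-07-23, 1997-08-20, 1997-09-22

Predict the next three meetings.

Gaps: 8, 13, 18, 23, 28, 33 days — each gap is 5 larger than the previous one.
Next gap: 38 days. 1997-09-22 + 38 days = 1997-10-30.
Next gap: 43 days. 1997-10-30 + 43 days = 1997-12-12.
Next gap: 48 days. 1997-12-12 + 48 days = 1998-01-29.

1997-10-30, 1997-12-12, 1998-01-29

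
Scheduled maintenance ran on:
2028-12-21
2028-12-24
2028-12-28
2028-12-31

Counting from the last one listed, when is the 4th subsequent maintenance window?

2029-01-14

Every event lands on a Thursday or Sunday (gaps cycle 3, 4, 3).
So the schedule is: every Thursday and Sunday.
Next Thursday: 2029-01-04.
Next Sunday: 2029-01-07.
Next Thursday: 2029-01-11.
Next Sunday: 2029-01-14.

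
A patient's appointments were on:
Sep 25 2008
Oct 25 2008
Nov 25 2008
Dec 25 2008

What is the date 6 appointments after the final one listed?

The day-of-month is always 25 (30, 31, 30 days between events).
So this recurs on the 25th of each month.
Next: January 2009 → Jan 25 2009.
Next: February 2009 → Feb 25 2009.
March 2009: Mar 25 2009.
April 2009: Apr 25 2009.
Next: May 2009 → May 25 2009.
June 2009: Jun 25 2009.

Jun 25 2009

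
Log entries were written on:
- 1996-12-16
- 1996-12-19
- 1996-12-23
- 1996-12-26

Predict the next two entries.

Gaps: 3, 4, 3 days — not constant, but cyclic with period 2.
The events fall on every Monday and Thursday.
Next Monday: 1996-12-30.
The following Thursday is 1997-01-02.

1996-12-30, 1997-01-02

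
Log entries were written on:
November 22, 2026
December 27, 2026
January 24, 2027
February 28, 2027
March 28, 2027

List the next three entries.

April 25, 2027; May 23, 2027; June 27, 2027

Gaps: 35, 28, 35, 28 days — a mix of 28 and 35. Every date is a Sunday.
Each is the 4th Sunday of its month.
4th Sunday of April 2027: April 25, 2027.
May 2027 — 4th Sunday is May 23, 2027.
June 2027 — 4th Sunday is June 27, 2027.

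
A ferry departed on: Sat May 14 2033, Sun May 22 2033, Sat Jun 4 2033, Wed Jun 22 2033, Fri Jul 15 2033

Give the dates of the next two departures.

Gaps: 8, 13, 18, 23 days — each gap is 5 larger than the previous one.
Next gap: 28 days. Fri Jul 15 2033 + 28 days = Fri Aug 12 2033.
Next gap: 33 days. Fri Aug 12 2033 + 33 days = Wed Sep 14 2033.

Fri Aug 12 2033, Wed Sep 14 2033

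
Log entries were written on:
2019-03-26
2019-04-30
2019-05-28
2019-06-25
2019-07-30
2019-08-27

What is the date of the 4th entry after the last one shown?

2019-12-31

These are Tuesdays with 35, 28, 28, 35, 28-day gaps.
Each is the final Tuesday of its month — 2019-04-30 is past the 28th, so '4th Tuesday' doesn't fit.
Last Tuesday of September 2019: 2019-09-24.
October 2019 ends with Tuesday 2019-10-29.
November 2019 ends with Tuesday 2019-11-26.
Last Tuesday of December 2019: 2019-12-31.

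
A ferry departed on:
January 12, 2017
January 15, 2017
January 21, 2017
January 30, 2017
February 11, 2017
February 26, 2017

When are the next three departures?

March 16, 2017; April 6, 2017; April 30, 2017

Intervals are 3, 6, 9, 12, 15 days — an arithmetic progression with common difference 3.
Next gap: 18 days. February 26, 2017 + 18 days = March 16, 2017.
Next gap: 21 days. March 16, 2017 + 21 days = April 6, 2017.
Next gap: 24 days. April 6, 2017 + 24 days = April 30, 2017.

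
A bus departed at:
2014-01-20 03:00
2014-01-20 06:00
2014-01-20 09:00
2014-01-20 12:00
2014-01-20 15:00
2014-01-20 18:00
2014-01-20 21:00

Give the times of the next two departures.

2014-01-21 00:00, 2014-01-21 03:00

Gaps: 3, 3, 3, 3, 3, 3 hours — each event is 3 hours after the previous one.
2014-01-20 21:00 + 3 h = 2014-01-21 00:00.
2014-01-21 00:00 + 3 h = 2014-01-21 03:00.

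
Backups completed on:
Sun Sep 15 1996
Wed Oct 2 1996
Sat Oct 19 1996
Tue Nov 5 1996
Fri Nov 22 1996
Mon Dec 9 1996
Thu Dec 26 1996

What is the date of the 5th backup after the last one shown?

Gaps between consecutive events: 17, 17, 17, 17, 17, 17 days — a constant 17-day interval.
Thu Dec 26 1996 + 17 days = Sun Jan 12 1997.
Sun Jan 12 1997 + 17 days = Wed Jan 29 1997.
Wed Jan 29 1997 + 17 days = Sat Feb 15 1997.
Sat Feb 15 1997 + 17 days = Tue Mar 4 1997.
Tue Mar 4 1997 + 17 days = Fri Mar 21 1997.

Fri Mar 21 1997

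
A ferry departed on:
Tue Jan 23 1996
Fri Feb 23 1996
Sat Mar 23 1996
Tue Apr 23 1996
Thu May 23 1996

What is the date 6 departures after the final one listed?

Sat Nov 23 1996

Each date is the 23rd; the gaps (31, 29, 31, 30) track the month lengths.
The rule is the 23rd of each month.
Next: June 1996 → Sun Jun 23 1996.
July 1996: Tue Jul 23 1996.
Next: August 1996 → Fri Aug 23 1996.
Next: September 1996 → Mon Sep 23 1996.
Next: October 1996 → Wed Oct 23 1996.
November 1996: Sat Nov 23 1996.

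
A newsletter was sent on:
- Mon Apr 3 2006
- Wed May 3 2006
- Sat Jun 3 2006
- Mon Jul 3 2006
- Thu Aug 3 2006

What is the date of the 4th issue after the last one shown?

Gaps: 30, 31, 30, 31 days — not constant. Every event is on the 3rd of the month.
Pattern: the 3rd of each month.
Next: September 2006 → Sun Sep 3 2006.
October 2006: Tue Oct 3 2006.
Next: November 2006 → Fri Nov 3 2006.
December 2006: Sun Dec 3 2006.

Sun Dec 3 2006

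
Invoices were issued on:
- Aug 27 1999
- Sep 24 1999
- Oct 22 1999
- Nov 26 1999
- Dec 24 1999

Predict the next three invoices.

Jan 28 2000, Feb 25 2000, Mar 24 2000

Gaps: 28, 28, 35, 28 days — a mix of 28 and 35. Every date is a Friday.
Each is the 4th Friday of its month.
4th Friday of January 2000: Jan 28 2000.
4th Friday of February 2000: Feb 25 2000.
March 2000 — 4th Friday is Mar 24 2000.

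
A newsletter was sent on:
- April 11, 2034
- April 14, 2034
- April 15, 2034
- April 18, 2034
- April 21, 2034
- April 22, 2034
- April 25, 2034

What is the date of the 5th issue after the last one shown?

Every event lands on a Tuesday or Friday or Saturday (gaps cycle 3, 1, 3, 3, 1, 3).
So the schedule is: every Tuesday, Friday and Saturday.
Next Friday: April 28, 2034.
Next Saturday: April 29, 2034.
Next Tuesday: May 2, 2034.
Next Friday: May 5, 2034.
The following Saturday is May 6, 2034.

May 6, 2034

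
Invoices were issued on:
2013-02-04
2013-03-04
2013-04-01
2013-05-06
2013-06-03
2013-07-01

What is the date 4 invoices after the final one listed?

2013-11-04

All dates are Mondays, 28, 28, 35, 28, 28 days apart.
Specifically, the 1st Monday of each month.
1st Monday of August 2013: 2013-08-05.
1st Monday of September 2013: 2013-09-02.
1st Monday of October 2013: 2013-10-07.
1st Monday of November 2013: 2013-11-04.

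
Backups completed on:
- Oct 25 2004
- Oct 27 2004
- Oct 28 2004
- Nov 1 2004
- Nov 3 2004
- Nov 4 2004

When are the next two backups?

Nov 8 2004, Nov 10 2004

Gaps: 2, 1, 4, 2, 1 days — not constant, but cyclic with period 3.
The events fall on every Monday, Wednesday and Thursday.
The following Monday is Nov 8 2004.
Next Wednesday: Nov 10 2004.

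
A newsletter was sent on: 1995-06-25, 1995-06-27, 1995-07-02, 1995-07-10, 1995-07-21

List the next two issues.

Intervals are 2, 5, 8, 11 days — an arithmetic progression with common difference 3.
Next gap: 14 days. 1995-07-21 + 14 days = 1995-08-04.
Next gap: 17 days. 1995-08-04 + 17 days = 1995-08-21.

1995-08-04, 1995-08-21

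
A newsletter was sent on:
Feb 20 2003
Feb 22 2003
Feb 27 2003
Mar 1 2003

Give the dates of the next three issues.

Mar 6 2003, Mar 8 2003, Mar 13 2003

Every event lands on a Thursday or Saturday (gaps cycle 2, 5, 2).
So the schedule is: every Thursday and Saturday.
The following Thursday is Mar 6 2003.
The following Saturday is Mar 8 2003.
Next Thursday: Mar 13 2003.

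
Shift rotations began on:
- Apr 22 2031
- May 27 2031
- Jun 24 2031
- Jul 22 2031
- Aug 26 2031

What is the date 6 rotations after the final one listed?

Feb 24 2032

These are Tuesdays at 28- or 35-day spacing (35, 28, 28, 35).
The pattern: 4th Tuesday of the month.
4th Tuesday of September 2031: Sep 23 2031.
4th Tuesday of October 2031: Oct 28 2031.
4th Tuesday of November 2031: Nov 25 2031.
4th Tuesday of December 2031: Dec 23 2031.
January 2032 — 4th Tuesday is Jan 27 2032.
4th Tuesday of February 2032: Feb 24 2032.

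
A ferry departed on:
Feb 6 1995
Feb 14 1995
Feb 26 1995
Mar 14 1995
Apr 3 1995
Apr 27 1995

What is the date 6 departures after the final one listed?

Dec 11 1995

Gaps: 8, 12, 16, 20, 24 days — each gap is 4 larger than the previous one.
Next gap: 28 days. Apr 27 1995 + 28 days = May 25 1995.
Next gap: 32 days. May 25 1995 + 32 days = Jun 26 1995.
Next gap: 36 days. Jun 26 1995 + 36 days = Aug 1 1995.
Next gap: 40 days. Aug 1 1995 + 40 days = Sep 10 1995.
Next gap: 44 days. Sep 10 1995 + 44 days = Oct 24 1995.
Next gap: 48 days. Oct 24 1995 + 48 days = Dec 11 1995.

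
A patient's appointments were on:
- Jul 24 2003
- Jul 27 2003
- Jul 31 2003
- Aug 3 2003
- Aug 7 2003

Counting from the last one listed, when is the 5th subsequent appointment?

Aug 24 2003

The gap pattern 3, 4, 3, 4 repeats every 2 events.
These are the Thursdays and Sundays of each week.
Next Sunday: Aug 10 2003.
Next Thursday: Aug 14 2003.
Next Sunday: Aug 17 2003.
Next Thursday: Aug 21 2003.
The following Sunday is Aug 24 2003.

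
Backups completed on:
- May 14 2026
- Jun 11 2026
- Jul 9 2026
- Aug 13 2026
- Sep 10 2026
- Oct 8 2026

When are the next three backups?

Gaps: 28, 28, 35, 28, 28 days — a mix of 28 and 35. Every date is a Thursday.
Each is the 2nd Thursday of its month.
2nd Thursday of November 2026: Nov 12 2026.
December 2026 — 2nd Thursday is Dec 10 2026.
January 2027 — 2nd Thursday is Jan 14 2027.

Nov 12 2026, Dec 10 2026, Jan 14 2027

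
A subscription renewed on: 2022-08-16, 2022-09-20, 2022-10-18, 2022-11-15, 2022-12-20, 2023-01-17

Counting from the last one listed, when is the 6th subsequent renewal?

2023-07-18

All dates are Tuesdays, 35, 28, 28, 35, 28 days apart.
Specifically, the 3rd Tuesday of each month.
February 2023 — 3rd Tuesday is 2023-02-21.
March 2023 — 3rd Tuesday is 2023-03-21.
3rd Tuesday of April 2023: 2023-04-18.
3rd Tuesday of May 2023: 2023-05-16.
June 2023 — 3rd Tuesday is 2023-06-20.
3rd Tuesday of July 2023: 2023-07-18.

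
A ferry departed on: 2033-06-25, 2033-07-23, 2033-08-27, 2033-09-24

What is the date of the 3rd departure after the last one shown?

Gaps: 28, 35, 28 days — a mix of 28 and 35. Every date is a Saturday.
Each is the 4th Saturday of its month.
4th Saturday of October 2033: 2033-10-22.
November 2033 — 4th Saturday is 2033-11-26.
December 2033 — 4th Saturday is 2033-12-24.

2033-12-24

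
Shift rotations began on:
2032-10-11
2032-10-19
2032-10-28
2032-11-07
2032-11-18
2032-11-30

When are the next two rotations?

2032-12-13, 2032-12-27

The spacing grows by 1 each time: 8, 9, 10, 11, 12 days.
Next gap: 13 days. 2032-11-30 + 13 days = 2032-12-13.
Next gap: 14 days. 2032-12-13 + 14 days = 2032-12-27.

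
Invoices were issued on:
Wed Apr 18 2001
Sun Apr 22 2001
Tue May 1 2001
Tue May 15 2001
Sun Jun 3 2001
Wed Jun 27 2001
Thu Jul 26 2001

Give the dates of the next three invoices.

Wed Aug 29 2001, Sun Oct 7 2001, Tue Nov 20 2001

Intervals are 4, 9, 14, 19, 24, 29 days — an arithmetic progression with common difference 5.
Next gap: 34 days. Thu Jul 26 2001 + 34 days = Wed Aug 29 2001.
Next gap: 39 days. Wed Aug 29 2001 + 39 days = Sun Oct 7 2001.
Next gap: 44 days. Sun Oct 7 2001 + 44 days = Tue Nov 20 2001.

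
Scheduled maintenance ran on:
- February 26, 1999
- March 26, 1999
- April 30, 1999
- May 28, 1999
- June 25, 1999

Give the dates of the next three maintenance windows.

Every date is a Friday; gaps 28, 35, 28, 28 days.
Each is the last Friday of its month (at least one falls on the 29th or later, ruling out '4th Friday').
Last Friday of July 1999: July 30, 1999.
August 1999 ends with Friday August 27, 1999.
Last Friday of September 1999: September 24, 1999.

July 30, 1999; August 27, 1999; September 24, 1999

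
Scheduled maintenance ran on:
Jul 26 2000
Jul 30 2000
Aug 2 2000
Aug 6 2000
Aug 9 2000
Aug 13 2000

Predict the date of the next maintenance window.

Aug 16 2000

The gap pattern 4, 3, 4, 3, 4 repeats every 2 events.
These are the Wednesdays and Sundays of each week.
The following Wednesday is Aug 16 2000.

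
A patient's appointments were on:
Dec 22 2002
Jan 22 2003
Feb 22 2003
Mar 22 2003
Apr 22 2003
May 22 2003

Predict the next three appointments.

The day-of-month is always 22 (31, 31, 28, 31, 30 days between events).
So this recurs on the 22nd of each month.
June 2003: Jun 22 2003.
July 2003: Jul 22 2003.
Next: August 2003 → Aug 22 2003.

Jun 22 2003, Jul 22 2003, Aug 22 2003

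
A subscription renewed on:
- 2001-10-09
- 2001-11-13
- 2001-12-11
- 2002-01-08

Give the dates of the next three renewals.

These are Tuesdays at 28- or 35-day spacing (35, 28, 28).
The pattern: 2nd Tuesday of the month.
February 2002 — 2nd Tuesday is 2002-02-12.
2nd Tuesday of March 2002: 2002-03-12.
2nd Tuesday of April 2002: 2002-04-09.

2002-02-12, 2002-03-12, 2002-04-09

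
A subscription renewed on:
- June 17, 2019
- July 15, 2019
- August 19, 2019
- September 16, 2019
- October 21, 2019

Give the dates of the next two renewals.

November 18, 2019; December 16, 2019

All dates are Mondays, 28, 35, 28, 35 days apart.
Specifically, the 3rd Monday of each month.
November 2019 — 3rd Monday is November 18, 2019.
December 2019 — 3rd Monday is December 16, 2019.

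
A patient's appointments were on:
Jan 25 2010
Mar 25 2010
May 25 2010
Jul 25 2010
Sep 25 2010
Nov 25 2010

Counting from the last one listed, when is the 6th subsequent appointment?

Each date is the 25th; the gaps (59, 61, 61, 62, 61) track the month lengths.
The rule is the 25th of every 2 months.
Next: January 2011 → Jan 25 2011.
March 2011: Mar 25 2011.
May 2011: May 25 2011.
July 2011: Jul 25 2011.
September 2011: Sep 25 2011.
Next: November 2011 → Nov 25 2011.

Nov 25 2011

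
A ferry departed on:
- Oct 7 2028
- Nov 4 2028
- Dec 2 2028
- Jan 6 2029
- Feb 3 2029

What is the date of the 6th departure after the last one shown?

All dates are Saturdays, 28, 28, 35, 28 days apart.
Specifically, the 1st Saturday of each month.
1st Saturday of March 2029: Mar 3 2029.
April 2029 — 1st Saturday is Apr 7 2029.
May 2029 — 1st Saturday is May 5 2029.
June 2029 — 1st Saturday is Jun 2 2029.
1st Saturday of July 2029: Jul 7 2029.
August 2029 — 1st Saturday is Aug 4 2029.

Aug 4 2029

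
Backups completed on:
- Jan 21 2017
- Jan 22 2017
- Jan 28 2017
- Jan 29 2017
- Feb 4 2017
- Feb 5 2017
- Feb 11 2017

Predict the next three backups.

Feb 12 2017, Feb 18 2017, Feb 19 2017

The gap pattern 1, 6, 1, 6, 1, 6 repeats every 2 events.
These are the Saturdays and Sundays of each week.
Next Sunday: Feb 12 2017.
Next Saturday: Feb 18 2017.
Next Sunday: Feb 19 2017.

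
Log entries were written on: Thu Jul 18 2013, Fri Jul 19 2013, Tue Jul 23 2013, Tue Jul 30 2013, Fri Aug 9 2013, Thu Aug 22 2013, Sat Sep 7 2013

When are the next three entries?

Thu Sep 26 2013, Fri Oct 18 2013, Tue Nov 12 2013

The spacing grows by 3 each time: 1, 4, 7, 10, 13, 16 days.
Next gap: 19 days. Sat Sep 7 2013 + 19 days = Thu Sep 26 2013.
Next gap: 22 days. Thu Sep 26 2013 + 22 days = Fri Oct 18 2013.
Next gap: 25 days. Fri Oct 18 2013 + 25 days = Tue Nov 12 2013.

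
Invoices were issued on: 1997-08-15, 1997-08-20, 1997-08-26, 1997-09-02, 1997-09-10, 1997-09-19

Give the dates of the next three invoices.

Intervals are 5, 6, 7, 8, 9 days — an arithmetic progression with common difference 1.
Next gap: 10 days. 1997-09-19 + 10 days = 1997-09-29.
Next gap: 11 days. 1997-09-29 + 11 days = 1997-10-10.
Next gap: 12 days. 1997-10-10 + 12 days = 1997-10-22.

1997-09-29, 1997-10-10, 1997-10-22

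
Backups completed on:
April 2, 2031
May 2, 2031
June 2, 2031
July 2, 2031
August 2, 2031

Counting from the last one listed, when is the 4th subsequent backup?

Each date is the 2nd; the gaps (30, 31, 30, 31) track the month lengths.
The rule is the 2nd of each month.
September 2031: September 2, 2031.
October 2031: October 2, 2031.
Next: November 2031 → November 2, 2031.
December 2031: December 2, 2031.

December 2, 2031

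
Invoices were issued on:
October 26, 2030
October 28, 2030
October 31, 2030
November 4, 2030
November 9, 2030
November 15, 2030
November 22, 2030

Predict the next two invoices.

Intervals are 2, 3, 4, 5, 6, 7 days — an arithmetic progression with common difference 1.
Next gap: 8 days. November 22, 2030 + 8 days = November 30, 2030.
Next gap: 9 days. November 30, 2030 + 9 days = December 9, 2030.

November 30, 2030; December 9, 2030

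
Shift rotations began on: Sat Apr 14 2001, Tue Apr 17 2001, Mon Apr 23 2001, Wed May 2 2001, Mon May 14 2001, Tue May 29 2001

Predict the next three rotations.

The spacing grows by 3 each time: 3, 6, 9, 12, 15 days.
Next gap: 18 days. Tue May 29 2001 + 18 days = Sat Jun 16 2001.
Next gap: 21 days. Sat Jun 16 2001 + 21 days = Sat Jul 7 2001.
Next gap: 24 days. Sat Jul 7 2001 + 24 days = Tue Jul 31 2001.

Sat Jun 16 2001, Sat Jul 7 2001, Tue Jul 31 2001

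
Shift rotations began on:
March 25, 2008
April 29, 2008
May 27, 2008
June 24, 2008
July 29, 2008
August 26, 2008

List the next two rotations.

September 30, 2008; October 28, 2008

These are Tuesdays with 35, 28, 28, 35, 28-day gaps.
Each is the final Tuesday of its month — April 29, 2008 is past the 28th, so '4th Tuesday' doesn't fit.
Last Tuesday of September 2008: September 30, 2008.
Last Tuesday of October 2008: October 28, 2008.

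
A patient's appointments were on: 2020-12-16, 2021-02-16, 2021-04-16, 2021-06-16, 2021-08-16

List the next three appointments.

Gaps: 62, 59, 61, 61 days — not constant. Every event is on the 16th of the month.
Pattern: the 16th of every 2 months.
Next: October 2021 → 2021-10-16.
December 2021: 2021-12-16.
February 2022: 2022-02-16.

2021-10-16, 2021-12-16, 2022-02-16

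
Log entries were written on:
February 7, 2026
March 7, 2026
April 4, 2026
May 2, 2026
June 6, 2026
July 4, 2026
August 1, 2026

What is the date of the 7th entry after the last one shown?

March 6, 2027

Gaps: 28, 28, 28, 35, 28, 28 days — a mix of 28 and 35. Every date is a Saturday.
Each is the 1st Saturday of its month.
1st Saturday of September 2026: September 5, 2026.
1st Saturday of October 2026: October 3, 2026.
November 2026 — 1st Saturday is November 7, 2026.
December 2026 — 1st Saturday is December 5, 2026.
1st Saturday of January 2027: January 2, 2027.
February 2027 — 1st Saturday is February 6, 2027.
March 2027 — 1st Saturday is March 6, 2027.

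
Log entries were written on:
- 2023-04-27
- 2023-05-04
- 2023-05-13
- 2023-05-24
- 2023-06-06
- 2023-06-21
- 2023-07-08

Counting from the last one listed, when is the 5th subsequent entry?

2023-10-31

The spacing grows by 2 each time: 7, 9, 11, 13, 15, 17 days.
Next gap: 19 days. 2023-07-08 + 19 days = 2023-07-27.
Next gap: 21 days. 2023-07-27 + 21 days = 2023-08-17.
Next gap: 23 days. 2023-08-17 + 23 days = 2023-09-09.
Next gap: 25 days. 2023-09-09 + 25 days = 2023-10-04.
Next gap: 27 days. 2023-10-04 + 27 days = 2023-10-31.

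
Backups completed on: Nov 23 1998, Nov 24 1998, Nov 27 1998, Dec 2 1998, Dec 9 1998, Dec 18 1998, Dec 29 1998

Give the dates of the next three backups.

Intervals are 1, 3, 5, 7, 9, 11 days — an arithmetic progression with common difference 2.
Next gap: 13 days. Dec 29 1998 + 13 days = Jan 11 1999.
Next gap: 15 days. Jan 11 1999 + 15 days = Jan 26 1999.
Next gap: 17 days. Jan 26 1999 + 17 days = Feb 12 1999.

Jan 11 1999, Jan 26 1999, Feb 12 1999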